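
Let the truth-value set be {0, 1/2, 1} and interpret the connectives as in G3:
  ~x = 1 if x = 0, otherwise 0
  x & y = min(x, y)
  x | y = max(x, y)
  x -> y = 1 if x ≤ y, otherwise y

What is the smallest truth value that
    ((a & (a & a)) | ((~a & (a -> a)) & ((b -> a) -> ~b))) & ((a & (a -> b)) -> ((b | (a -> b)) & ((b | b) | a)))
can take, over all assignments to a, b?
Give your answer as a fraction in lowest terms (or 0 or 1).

1/2

Take a = 1/2, b = 0:
a & a = 1/2 & 1/2 = 1/2
a & (a & a) = 1/2 & 1/2 = 1/2
~a = ~1/2 = 0
a -> a = 1/2 -> 1/2 = 1
~a & (a -> a) = 0 & 1 = 0
b -> a = 0 -> 1/2 = 1
~b = ~0 = 1
(b -> a) -> ~b = 1 -> 1 = 1
(~a & (a -> a)) & ((b -> a) -> ~b) = 0 & 1 = 0
(a & (a & a)) | ((~a & (a -> a)) & ((b -> a) -> ~b)) = 1/2 | 0 = 1/2
a -> b = 1/2 -> 0 = 0
a & (a -> b) = 1/2 & 0 = 0
a -> b = 1/2 -> 0 = 0
b | (a -> b) = 0 | 0 = 0
b | b = 0 | 0 = 0
(b | b) | a = 0 | 1/2 = 1/2
(b | (a -> b)) & ((b | b) | a) = 0 & 1/2 = 0
(a & (a -> b)) -> ((b | (a -> b)) & ((b | b) | a)) = 0 -> 0 = 1
((a & (a & a)) | ((~a & (a -> a)) & ((b -> a) -> ~b))) & ((a & (a -> b)) -> ((b | (a -> b)) & ((b | b) | a))) = 1/2 & 1 = 1/2
No assignment yields a value below 1/2, so this is the minimum.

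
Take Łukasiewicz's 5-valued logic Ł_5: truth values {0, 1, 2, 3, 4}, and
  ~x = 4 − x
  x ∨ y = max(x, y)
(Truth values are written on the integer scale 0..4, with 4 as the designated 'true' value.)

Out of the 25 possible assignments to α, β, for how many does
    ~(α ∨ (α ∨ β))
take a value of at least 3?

4

value 4: 1 assignment (counts)
value 3: 3 assignments (counts)
value 2: 5 assignments
value 1: 7 assignments
value 0: 9 assignments
So 4 of the 25 assignments meet the threshold.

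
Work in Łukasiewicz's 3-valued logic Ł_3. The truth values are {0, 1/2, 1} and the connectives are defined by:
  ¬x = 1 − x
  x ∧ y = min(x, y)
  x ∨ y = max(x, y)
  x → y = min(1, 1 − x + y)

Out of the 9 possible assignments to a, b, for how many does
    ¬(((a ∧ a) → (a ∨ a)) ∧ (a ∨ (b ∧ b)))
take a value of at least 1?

a = 0, b = 0 ↦ 1  ≥
a = 0, b = 1/2 ↦ 1/2  <
a = 0, b = 1 ↦ 0  <
a = 1/2, b = 0 ↦ 1/2  <
a = 1/2, b = 1/2 ↦ 1/2  <
a = 1/2, b = 1 ↦ 0  <
a = 1, b = 0 ↦ 0  <
a = 1, b = 1/2 ↦ 0  <
a = 1, b = 1 ↦ 0  <
So 1 of the 9 assignments meets the threshold.

1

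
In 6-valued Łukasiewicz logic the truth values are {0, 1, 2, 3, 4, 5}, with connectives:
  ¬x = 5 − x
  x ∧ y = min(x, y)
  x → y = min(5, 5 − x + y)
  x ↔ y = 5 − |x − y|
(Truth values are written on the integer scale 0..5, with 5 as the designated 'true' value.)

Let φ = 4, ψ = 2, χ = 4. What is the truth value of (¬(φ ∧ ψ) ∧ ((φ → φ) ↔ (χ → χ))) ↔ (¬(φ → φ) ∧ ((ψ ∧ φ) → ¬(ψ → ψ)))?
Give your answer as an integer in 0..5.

2

φ ∧ ψ = 4 ∧ 2 = 2
¬(φ ∧ ψ) = ¬2 = 3
φ → φ = 4 → 4 = 5
χ → χ = 4 → 4 = 5
(φ → φ) ↔ (χ → χ) = 5 ↔ 5 = 5
¬(φ ∧ ψ) ∧ ((φ → φ) ↔ (χ → χ)) = 3 ∧ 5 = 3
φ → φ = 4 → 4 = 5
¬(φ → φ) = ¬5 = 0
ψ ∧ φ = 2 ∧ 4 = 2
ψ → ψ = 2 → 2 = 5
¬(ψ → ψ) = ¬5 = 0
(ψ ∧ φ) → ¬(ψ → ψ) = 2 → 0 = 3
¬(φ → φ) ∧ ((ψ ∧ φ) → ¬(ψ → ψ)) = 0 ∧ 3 = 0
(¬(φ ∧ ψ) ∧ ((φ → φ) ↔ (χ → χ))) ↔ (¬(φ → φ) ∧ ((ψ ∧ φ) → ¬(ψ → ψ))) = 3 ↔ 0 = 2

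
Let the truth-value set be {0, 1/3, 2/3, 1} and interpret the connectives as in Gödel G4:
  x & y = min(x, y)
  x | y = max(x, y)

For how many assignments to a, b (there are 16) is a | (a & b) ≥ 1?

a = 0, b = 0 ↦ 0  <
a = 0, b = 1/3 ↦ 0  <
a = 0, b = 2/3 ↦ 0  <
a = 0, b = 1 ↦ 0  <
a = 1/3, b = 0 ↦ 1/3  <
a = 1/3, b = 1/3 ↦ 1/3  <
a = 1/3, b = 2/3 ↦ 1/3  <
a = 1/3, b = 1 ↦ 1/3  <
a = 2/3, b = 0 ↦ 2/3  <
a = 2/3, b = 1/3 ↦ 2/3  <
a = 2/3, b = 2/3 ↦ 2/3  <
a = 2/3, b = 1 ↦ 2/3  <
a = 1, b = 0 ↦ 1  ≥
a = 1, b = 1/3 ↦ 1  ≥
a = 1, b = 2/3 ↦ 1  ≥
a = 1, b = 1 ↦ 1  ≥
So 4 of the 16 assignments meet the threshold.

4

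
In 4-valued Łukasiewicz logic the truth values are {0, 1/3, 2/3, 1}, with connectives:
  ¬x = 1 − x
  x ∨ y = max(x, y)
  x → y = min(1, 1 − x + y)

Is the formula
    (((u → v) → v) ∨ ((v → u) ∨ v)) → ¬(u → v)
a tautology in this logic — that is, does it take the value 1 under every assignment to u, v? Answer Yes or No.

No

Counterexample: take u = 0, v = 0.
u → v = 0 → 0 = 1
(u → v) → v = 1 → 0 = 0
v → u = 0 → 0 = 1
(v → u) ∨ v = 1 ∨ 0 = 1
((u → v) → v) ∨ ((v → u) ∨ v) = 0 ∨ 1 = 1
u → v = 0 → 0 = 1
¬(u → v) = ¬1 = 0
(((u → v) → v) ∨ ((v → u) ∨ v)) → ¬(u → v) = 1 → 0 = 0
This gives 0 ≠ 1.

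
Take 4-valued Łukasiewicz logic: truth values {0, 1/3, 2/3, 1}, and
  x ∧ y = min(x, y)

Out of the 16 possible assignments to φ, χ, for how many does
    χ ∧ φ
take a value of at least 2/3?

4

φ = 0, χ = 0 ↦ 0  <
φ = 0, χ = 1/3 ↦ 0  <
φ = 0, χ = 2/3 ↦ 0  <
φ = 0, χ = 1 ↦ 0  <
φ = 1/3, χ = 0 ↦ 0  <
φ = 1/3, χ = 1/3 ↦ 1/3  <
φ = 1/3, χ = 2/3 ↦ 1/3  <
φ = 1/3, χ = 1 ↦ 1/3  <
φ = 2/3, χ = 0 ↦ 0  <
φ = 2/3, χ = 1/3 ↦ 1/3  <
φ = 2/3, χ = 2/3 ↦ 2/3  ≥
φ = 2/3, χ = 1 ↦ 2/3  ≥
φ = 1, χ = 0 ↦ 0  <
φ = 1, χ = 1/3 ↦ 1/3  <
φ = 1, χ = 2/3 ↦ 2/3  ≥
φ = 1, χ = 1 ↦ 1  ≥
So 4 of the 16 assignments meet the threshold.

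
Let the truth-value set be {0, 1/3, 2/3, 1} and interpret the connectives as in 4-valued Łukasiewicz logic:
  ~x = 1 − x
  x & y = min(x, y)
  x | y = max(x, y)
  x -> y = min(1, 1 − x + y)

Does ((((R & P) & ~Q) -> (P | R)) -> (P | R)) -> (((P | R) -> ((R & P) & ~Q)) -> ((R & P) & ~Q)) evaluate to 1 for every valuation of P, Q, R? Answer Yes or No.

At P = 0, Q = 1, R = 2/3, for instance:
R & P = 2/3 & 0 = 0
~Q = ~1 = 0
(R & P) & ~Q = 0 & 0 = 0
P | R = 0 | 2/3 = 2/3
((R & P) & ~Q) -> (P | R) = 0 -> 2/3 = 1
(((R & P) & ~Q) -> (P | R)) -> (P | R) = 1 -> 2/3 = 2/3
(P | R) -> ((R & P) & ~Q) = 2/3 -> 0 = 1/3
((P | R) -> ((R & P) & ~Q)) -> ((R & P) & ~Q) = 1/3 -> 0 = 2/3
((((R & P) & ~Q) -> (P | R)) -> (P | R)) -> (((P | R) -> ((R & P) & ~Q)) -> ((R & P) & ~Q)) = 2/3 -> 2/3 = 1
and checking the remaining 63 assignments likewise gives ≥ 1 in every case.

Yes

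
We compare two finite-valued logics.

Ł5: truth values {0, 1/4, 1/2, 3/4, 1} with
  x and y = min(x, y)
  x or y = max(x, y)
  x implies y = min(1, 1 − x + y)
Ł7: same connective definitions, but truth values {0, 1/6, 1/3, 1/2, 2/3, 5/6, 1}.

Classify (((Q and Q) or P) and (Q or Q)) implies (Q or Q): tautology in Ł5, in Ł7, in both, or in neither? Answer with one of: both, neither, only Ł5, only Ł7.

both

In Ł5: every assignment gives 1 — tautology.
In Ł7: every assignment gives 1 — tautology.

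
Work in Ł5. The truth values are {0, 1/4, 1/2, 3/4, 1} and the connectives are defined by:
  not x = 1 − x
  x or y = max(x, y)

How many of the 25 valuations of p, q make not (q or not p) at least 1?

value 1: 1 assignment (counts)
value 3/4: 3 assignments
value 1/2: 5 assignments
value 1/4: 7 assignments
value 0: 9 assignments
So 1 of the 25 assignments meets the threshold.

1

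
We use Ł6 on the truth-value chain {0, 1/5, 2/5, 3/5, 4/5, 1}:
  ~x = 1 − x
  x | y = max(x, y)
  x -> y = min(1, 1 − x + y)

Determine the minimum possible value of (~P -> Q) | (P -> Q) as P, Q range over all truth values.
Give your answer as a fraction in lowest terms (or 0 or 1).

3/5

Take P = 2/5, Q = 0:
~P = ~2/5 = 3/5
~P -> Q = 3/5 -> 0 = 2/5
P -> Q = 2/5 -> 0 = 3/5
(~P -> Q) | (P -> Q) = 2/5 | 3/5 = 3/5
No assignment yields a value below 3/5, so this is the minimum.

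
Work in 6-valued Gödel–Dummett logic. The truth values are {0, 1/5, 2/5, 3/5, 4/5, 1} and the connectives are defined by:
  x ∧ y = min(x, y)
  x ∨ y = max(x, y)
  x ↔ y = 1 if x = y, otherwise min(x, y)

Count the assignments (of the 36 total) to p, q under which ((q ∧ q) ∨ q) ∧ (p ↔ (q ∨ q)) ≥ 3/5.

9

value 1: 1 assignment (counts)
value 4/5: 3 assignments (counts)
value 3/5: 5 assignments (counts)
value 2/5: 7 assignments
value 1/5: 9 assignments
value 0: 11 assignments
So 9 of the 36 assignments meet the threshold.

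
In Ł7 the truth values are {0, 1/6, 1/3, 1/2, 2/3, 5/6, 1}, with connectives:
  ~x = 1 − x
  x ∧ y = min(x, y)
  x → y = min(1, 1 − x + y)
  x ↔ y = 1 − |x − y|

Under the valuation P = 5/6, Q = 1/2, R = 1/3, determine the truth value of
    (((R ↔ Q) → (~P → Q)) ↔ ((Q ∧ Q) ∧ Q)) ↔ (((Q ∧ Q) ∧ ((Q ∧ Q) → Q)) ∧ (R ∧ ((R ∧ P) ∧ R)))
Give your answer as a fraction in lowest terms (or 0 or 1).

R ↔ Q = 1/3 ↔ 1/2 = 5/6
~P = ~5/6 = 1/6
~P → Q = 1/6 → 1/2 = 1
(R ↔ Q) → (~P → Q) = 5/6 → 1 = 1
Q ∧ Q = 1/2 ∧ 1/2 = 1/2
(Q ∧ Q) ∧ Q = 1/2 ∧ 1/2 = 1/2
((R ↔ Q) → (~P → Q)) ↔ ((Q ∧ Q) ∧ Q) = 1 ↔ 1/2 = 1/2
Q ∧ Q = 1/2 ∧ 1/2 = 1/2
Q ∧ Q = 1/2 ∧ 1/2 = 1/2
(Q ∧ Q) → Q = 1/2 → 1/2 = 1
(Q ∧ Q) ∧ ((Q ∧ Q) → Q) = 1/2 ∧ 1 = 1/2
R ∧ P = 1/3 ∧ 5/6 = 1/3
(R ∧ P) ∧ R = 1/3 ∧ 1/3 = 1/3
R ∧ ((R ∧ P) ∧ R) = 1/3 ∧ 1/3 = 1/3
((Q ∧ Q) ∧ ((Q ∧ Q) → Q)) ∧ (R ∧ ((R ∧ P) ∧ R)) = 1/2 ∧ 1/3 = 1/3
(((R ↔ Q) → (~P → Q)) ↔ ((Q ∧ Q) ∧ Q)) ↔ (((Q ∧ Q) ∧ ((Q ∧ Q) → Q)) ∧ (R ∧ ((R ∧ P) ∧ R))) = 1/2 ↔ 1/3 = 5/6

5/6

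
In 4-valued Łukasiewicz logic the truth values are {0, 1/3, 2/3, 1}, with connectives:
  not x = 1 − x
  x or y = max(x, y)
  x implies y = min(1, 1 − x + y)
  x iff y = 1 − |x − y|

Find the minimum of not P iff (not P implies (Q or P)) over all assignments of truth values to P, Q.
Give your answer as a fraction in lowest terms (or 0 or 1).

0

Take P = 0, Q = 0:
not P = not 0 = 1
not P = not 0 = 1
Q or P = 0 or 0 = 0
not P implies (Q or P) = 1 implies 0 = 0
not P iff (not P implies (Q or P)) = 1 iff 0 = 0
No assignment yields a value below 0, so this is the minimum.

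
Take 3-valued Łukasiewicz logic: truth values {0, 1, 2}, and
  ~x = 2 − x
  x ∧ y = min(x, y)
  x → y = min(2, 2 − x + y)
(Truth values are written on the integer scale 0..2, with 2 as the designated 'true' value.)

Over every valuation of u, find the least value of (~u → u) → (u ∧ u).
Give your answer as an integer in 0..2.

1

Take u = 1:
~u = ~1 = 1
~u → u = 1 → 1 = 2
u ∧ u = 1 ∧ 1 = 1
(~u → u) → (u ∧ u) = 2 → 1 = 1
No assignment yields a value below 1, so this is the minimum.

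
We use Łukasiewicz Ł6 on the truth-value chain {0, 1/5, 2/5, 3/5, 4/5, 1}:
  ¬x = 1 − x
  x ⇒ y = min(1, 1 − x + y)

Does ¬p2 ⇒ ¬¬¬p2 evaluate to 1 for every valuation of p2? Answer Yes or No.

p2 = 0 ↦ 1
p2 = 1/5 ↦ 1
p2 = 2/5 ↦ 1
p2 = 3/5 ↦ 1
p2 = 4/5 ↦ 1
p2 = 1 ↦ 1
Every assignment gives a value ≥ 1.

Yes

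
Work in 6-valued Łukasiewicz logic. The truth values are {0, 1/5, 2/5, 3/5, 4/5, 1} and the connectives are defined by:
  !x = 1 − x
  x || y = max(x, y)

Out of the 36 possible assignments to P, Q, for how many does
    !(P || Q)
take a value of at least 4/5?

value 1: 1 assignment (counts)
value 4/5: 3 assignments (counts)
value 3/5: 5 assignments
value 2/5: 7 assignments
value 1/5: 9 assignments
value 0: 11 assignments
So 4 of the 36 assignments meet the threshold.

4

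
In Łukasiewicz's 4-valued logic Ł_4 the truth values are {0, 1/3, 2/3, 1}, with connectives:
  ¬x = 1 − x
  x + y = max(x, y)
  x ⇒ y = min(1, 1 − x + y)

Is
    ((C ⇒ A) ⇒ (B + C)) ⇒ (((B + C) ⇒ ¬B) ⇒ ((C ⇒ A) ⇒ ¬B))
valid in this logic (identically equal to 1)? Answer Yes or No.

Yes

At A = 0, B = 1/3, C = 2/3, for instance:
C ⇒ A = 2/3 ⇒ 0 = 1/3
B + C = 1/3 + 2/3 = 2/3
(C ⇒ A) ⇒ (B + C) = 1/3 ⇒ 2/3 = 1
¬B = ¬1/3 = 2/3
(B + C) ⇒ ¬B = 2/3 ⇒ 2/3 = 1
(C ⇒ A) ⇒ ¬B = 1/3 ⇒ 2/3 = 1
((B + C) ⇒ ¬B) ⇒ ((C ⇒ A) ⇒ ¬B) = 1 ⇒ 1 = 1
((C ⇒ A) ⇒ (B + C)) ⇒ (((B + C) ⇒ ¬B) ⇒ ((C ⇒ A) ⇒ ¬B)) = 1 ⇒ 1 = 1
and checking the remaining 63 assignments likewise gives ≥ 1 in every case.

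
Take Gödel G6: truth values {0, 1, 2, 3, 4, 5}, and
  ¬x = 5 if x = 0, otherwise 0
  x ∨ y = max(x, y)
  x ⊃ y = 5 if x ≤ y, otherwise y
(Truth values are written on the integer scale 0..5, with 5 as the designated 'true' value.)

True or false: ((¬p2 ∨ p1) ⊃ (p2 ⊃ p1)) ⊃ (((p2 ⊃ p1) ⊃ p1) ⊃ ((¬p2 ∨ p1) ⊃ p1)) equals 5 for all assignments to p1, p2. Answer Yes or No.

At p1 = 0, p2 = 1, for instance:
¬p2 = ¬1 = 0
¬p2 ∨ p1 = 0 ∨ 0 = 0
p2 ⊃ p1 = 1 ⊃ 0 = 0
(¬p2 ∨ p1) ⊃ (p2 ⊃ p1) = 0 ⊃ 0 = 5
(p2 ⊃ p1) ⊃ p1 = 0 ⊃ 0 = 5
(¬p2 ∨ p1) ⊃ p1 = 0 ⊃ 0 = 5
((p2 ⊃ p1) ⊃ p1) ⊃ ((¬p2 ∨ p1) ⊃ p1) = 5 ⊃ 5 = 5
((¬p2 ∨ p1) ⊃ (p2 ⊃ p1)) ⊃ (((p2 ⊃ p1) ⊃ p1) ⊃ ((¬p2 ∨ p1) ⊃ p1)) = 5 ⊃ 5 = 5
and checking the remaining 35 assignments likewise gives ≥ 5 in every case.

Yes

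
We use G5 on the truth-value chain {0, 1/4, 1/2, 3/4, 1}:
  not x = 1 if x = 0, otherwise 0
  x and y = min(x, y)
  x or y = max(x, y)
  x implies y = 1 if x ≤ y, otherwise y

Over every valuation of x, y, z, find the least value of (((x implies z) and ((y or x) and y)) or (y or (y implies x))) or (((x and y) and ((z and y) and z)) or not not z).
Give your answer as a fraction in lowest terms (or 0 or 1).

Take x = 0, y = 1/4, z = 0:
x implies z = 0 implies 0 = 1
y or x = 1/4 or 0 = 1/4
(y or x) and y = 1/4 and 1/4 = 1/4
(x implies z) and ((y or x) and y) = 1 and 1/4 = 1/4
y implies x = 1/4 implies 0 = 0
y or (y implies x) = 1/4 or 0 = 1/4
((x implies z) and ((y or x) and y)) or (y or (y implies x)) = 1/4 or 1/4 = 1/4
x and y = 0 and 1/4 = 0
z and y = 0 and 1/4 = 0
(z and y) and z = 0 and 0 = 0
(x and y) and ((z and y) and z) = 0 and 0 = 0
not z = not 0 = 1
not not z = not 1 = 0
((x and y) and ((z and y) and z)) or not not z = 0 or 0 = 0
(((x implies z) and ((y or x) and y)) or (y or (y implies x))) or (((x and y) and ((z and y) and z)) or not not z) = 1/4 or 0 = 1/4
No assignment yields a value below 1/4, so this is the minimum.

1/4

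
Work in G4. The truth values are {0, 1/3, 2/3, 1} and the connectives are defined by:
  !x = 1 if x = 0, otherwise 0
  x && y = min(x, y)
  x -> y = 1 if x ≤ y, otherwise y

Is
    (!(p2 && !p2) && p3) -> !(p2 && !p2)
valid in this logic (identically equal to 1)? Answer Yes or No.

Yes

p2 = 0, p3 = 0 ↦ 1
p2 = 0, p3 = 1/3 ↦ 1
p2 = 0, p3 = 2/3 ↦ 1
p2 = 0, p3 = 1 ↦ 1
p2 = 1/3, p3 = 0 ↦ 1
p2 = 1/3, p3 = 1/3 ↦ 1
p2 = 1/3, p3 = 2/3 ↦ 1
p2 = 1/3, p3 = 1 ↦ 1
p2 = 2/3, p3 = 0 ↦ 1
p2 = 2/3, p3 = 1/3 ↦ 1
p2 = 2/3, p3 = 2/3 ↦ 1
p2 = 2/3, p3 = 1 ↦ 1
p2 = 1, p3 = 0 ↦ 1
p2 = 1, p3 = 1/3 ↦ 1
p2 = 1, p3 = 2/3 ↦ 1
p2 = 1, p3 = 1 ↦ 1
Every assignment gives a value ≥ 1.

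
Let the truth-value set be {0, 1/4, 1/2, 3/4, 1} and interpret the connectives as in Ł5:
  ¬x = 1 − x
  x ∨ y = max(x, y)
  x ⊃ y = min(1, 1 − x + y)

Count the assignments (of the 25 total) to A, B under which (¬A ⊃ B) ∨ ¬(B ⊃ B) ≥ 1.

15

value 1: 15 assignments (counts)
value 3/4: 4 assignments
value 1/2: 3 assignments
value 1/4: 2 assignments
value 0: 1 assignment
So 15 of the 25 assignments meet the threshold.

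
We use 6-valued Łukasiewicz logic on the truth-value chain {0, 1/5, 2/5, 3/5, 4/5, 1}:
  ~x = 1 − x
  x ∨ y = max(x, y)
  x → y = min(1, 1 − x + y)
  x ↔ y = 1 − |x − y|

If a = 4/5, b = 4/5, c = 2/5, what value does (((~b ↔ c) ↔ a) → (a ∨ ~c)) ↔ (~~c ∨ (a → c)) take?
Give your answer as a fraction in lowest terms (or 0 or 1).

4/5

~b = ~4/5 = 1/5
~b ↔ c = 1/5 ↔ 2/5 = 4/5
(~b ↔ c) ↔ a = 4/5 ↔ 4/5 = 1
~c = ~2/5 = 3/5
a ∨ ~c = 4/5 ∨ 3/5 = 4/5
((~b ↔ c) ↔ a) → (a ∨ ~c) = 1 → 4/5 = 4/5
~c = ~2/5 = 3/5
~~c = ~3/5 = 2/5
a → c = 4/5 → 2/5 = 3/5
~~c ∨ (a → c) = 2/5 ∨ 3/5 = 3/5
(((~b ↔ c) ↔ a) → (a ∨ ~c)) ↔ (~~c ∨ (a → c)) = 4/5 ↔ 3/5 = 4/5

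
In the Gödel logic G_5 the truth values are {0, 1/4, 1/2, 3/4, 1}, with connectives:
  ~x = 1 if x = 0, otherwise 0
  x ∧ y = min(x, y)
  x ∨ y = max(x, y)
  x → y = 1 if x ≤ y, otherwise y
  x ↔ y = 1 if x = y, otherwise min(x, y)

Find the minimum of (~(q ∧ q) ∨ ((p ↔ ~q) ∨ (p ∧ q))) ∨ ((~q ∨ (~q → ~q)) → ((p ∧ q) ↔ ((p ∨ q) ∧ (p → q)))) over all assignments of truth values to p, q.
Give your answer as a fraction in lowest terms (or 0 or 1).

1/4

Take p = 1/4, q = 1/2:
q ∧ q = 1/2 ∧ 1/2 = 1/2
~(q ∧ q) = ~1/2 = 0
~q = ~1/2 = 0
p ↔ ~q = 1/4 ↔ 0 = 0
p ∧ q = 1/4 ∧ 1/2 = 1/4
(p ↔ ~q) ∨ (p ∧ q) = 0 ∨ 1/4 = 1/4
~(q ∧ q) ∨ ((p ↔ ~q) ∨ (p ∧ q)) = 0 ∨ 1/4 = 1/4
~q = ~1/2 = 0
~q = ~1/2 = 0
~q = ~1/2 = 0
~q → ~q = 0 → 0 = 1
~q ∨ (~q → ~q) = 0 ∨ 1 = 1
p ∧ q = 1/4 ∧ 1/2 = 1/4
p ∨ q = 1/4 ∨ 1/2 = 1/2
p → q = 1/4 → 1/2 = 1
(p ∨ q) ∧ (p → q) = 1/2 ∧ 1 = 1/2
(p ∧ q) ↔ ((p ∨ q) ∧ (p → q)) = 1/4 ↔ 1/2 = 1/4
(~q ∨ (~q → ~q)) → ((p ∧ q) ↔ ((p ∨ q) ∧ (p → q))) = 1 → 1/4 = 1/4
(~(q ∧ q) ∨ ((p ↔ ~q) ∨ (p ∧ q))) ∨ ((~q ∨ (~q → ~q)) → ((p ∧ q) ↔ ((p ∨ q) ∧ (p → q)))) = 1/4 ∨ 1/4 = 1/4
No assignment yields a value below 1/4, so this is the minimum.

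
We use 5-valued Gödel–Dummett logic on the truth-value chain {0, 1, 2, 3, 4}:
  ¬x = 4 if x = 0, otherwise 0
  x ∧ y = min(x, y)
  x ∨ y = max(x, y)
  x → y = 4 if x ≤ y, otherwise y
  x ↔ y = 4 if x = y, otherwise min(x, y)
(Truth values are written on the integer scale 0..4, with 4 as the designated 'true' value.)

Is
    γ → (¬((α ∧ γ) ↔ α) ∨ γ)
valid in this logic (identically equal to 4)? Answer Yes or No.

Yes

At α = 3, γ = 4, for instance:
α ∧ γ = 3 ∧ 4 = 3
(α ∧ γ) ↔ α = 3 ↔ 3 = 4
¬((α ∧ γ) ↔ α) = ¬4 = 0
¬((α ∧ γ) ↔ α) ∨ γ = 0 ∨ 4 = 4
γ → (¬((α ∧ γ) ↔ α) ∨ γ) = 4 → 4 = 4
and checking the remaining 24 assignments likewise gives ≥ 4 in every case.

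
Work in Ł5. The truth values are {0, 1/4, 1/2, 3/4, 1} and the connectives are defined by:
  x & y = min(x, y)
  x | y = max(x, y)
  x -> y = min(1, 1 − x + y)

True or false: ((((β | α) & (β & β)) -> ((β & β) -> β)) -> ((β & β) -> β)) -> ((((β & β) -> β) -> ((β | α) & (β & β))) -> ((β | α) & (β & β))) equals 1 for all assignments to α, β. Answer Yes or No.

Yes

At α = 3/4, β = 3/4, for instance:
β | α = 3/4 | 3/4 = 3/4
β & β = 3/4 & 3/4 = 3/4
(β | α) & (β & β) = 3/4 & 3/4 = 3/4
β & β = 3/4 & 3/4 = 3/4
(β & β) -> β = 3/4 -> 3/4 = 1
((β | α) & (β & β)) -> ((β & β) -> β) = 3/4 -> 1 = 1
(((β | α) & (β & β)) -> ((β & β) -> β)) -> ((β & β) -> β) = 1 -> 1 = 1
((β & β) -> β) -> ((β | α) & (β & β)) = 1 -> 3/4 = 3/4
(((β & β) -> β) -> ((β | α) & (β & β))) -> ((β | α) & (β & β)) = 3/4 -> 3/4 = 1
((((β | α) & (β & β)) -> ((β & β) -> β)) -> ((β & β) -> β)) -> ((((β & β) -> β) -> ((β | α) & (β & β))) -> ((β | α) & (β & β))) = 1 -> 1 = 1
and checking the remaining 24 assignments likewise gives ≥ 1 in every case.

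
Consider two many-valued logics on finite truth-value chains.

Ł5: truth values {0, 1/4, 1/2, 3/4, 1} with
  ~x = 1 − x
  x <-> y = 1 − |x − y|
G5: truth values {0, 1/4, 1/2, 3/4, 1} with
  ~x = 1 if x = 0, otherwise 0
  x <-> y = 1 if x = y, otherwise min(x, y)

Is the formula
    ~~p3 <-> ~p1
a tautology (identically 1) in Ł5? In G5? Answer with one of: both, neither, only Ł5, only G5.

In Ł5: at p1 = 0, p3 = 0 the value is 0 — not a tautology.
In G5: at p1 = 0, p3 = 0 the value is 0 — not a tautology.

neither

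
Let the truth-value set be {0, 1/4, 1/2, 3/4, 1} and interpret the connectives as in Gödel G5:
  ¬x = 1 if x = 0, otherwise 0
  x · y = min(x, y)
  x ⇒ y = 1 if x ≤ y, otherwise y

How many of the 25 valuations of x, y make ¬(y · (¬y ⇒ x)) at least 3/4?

5

value 1: 5 assignments (counts)
value 0: 20 assignments
So 5 of the 25 assignments meet the threshold.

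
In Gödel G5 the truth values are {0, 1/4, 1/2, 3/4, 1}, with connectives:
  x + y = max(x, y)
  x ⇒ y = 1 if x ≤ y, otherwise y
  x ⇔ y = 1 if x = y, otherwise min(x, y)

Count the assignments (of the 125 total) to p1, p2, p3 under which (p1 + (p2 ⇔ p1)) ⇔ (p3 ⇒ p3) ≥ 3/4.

value 1: 45 assignments (counts)
value 3/4: 20 assignments (counts)
value 1/2: 20 assignments
value 1/4: 20 assignments
value 0: 20 assignments
So 65 of the 125 assignments meet the threshold.

65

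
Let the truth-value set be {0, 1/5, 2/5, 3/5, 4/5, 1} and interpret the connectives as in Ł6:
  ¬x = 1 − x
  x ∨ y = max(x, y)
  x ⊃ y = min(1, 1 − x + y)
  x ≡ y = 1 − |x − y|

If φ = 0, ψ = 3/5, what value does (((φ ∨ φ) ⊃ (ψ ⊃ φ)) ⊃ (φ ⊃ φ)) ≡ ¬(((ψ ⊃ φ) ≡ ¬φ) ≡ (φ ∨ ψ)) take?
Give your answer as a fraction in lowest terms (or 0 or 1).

1/5

φ ∨ φ = 0 ∨ 0 = 0
ψ ⊃ φ = 3/5 ⊃ 0 = 2/5
(φ ∨ φ) ⊃ (ψ ⊃ φ) = 0 ⊃ 2/5 = 1
φ ⊃ φ = 0 ⊃ 0 = 1
((φ ∨ φ) ⊃ (ψ ⊃ φ)) ⊃ (φ ⊃ φ) = 1 ⊃ 1 = 1
ψ ⊃ φ = 3/5 ⊃ 0 = 2/5
¬φ = ¬0 = 1
(ψ ⊃ φ) ≡ ¬φ = 2/5 ≡ 1 = 2/5
φ ∨ ψ = 0 ∨ 3/5 = 3/5
((ψ ⊃ φ) ≡ ¬φ) ≡ (φ ∨ ψ) = 2/5 ≡ 3/5 = 4/5
¬(((ψ ⊃ φ) ≡ ¬φ) ≡ (φ ∨ ψ)) = ¬4/5 = 1/5
(((φ ∨ φ) ⊃ (ψ ⊃ φ)) ⊃ (φ ⊃ φ)) ≡ ¬(((ψ ⊃ φ) ≡ ¬φ) ≡ (φ ∨ ψ)) = 1 ≡ 1/5 = 1/5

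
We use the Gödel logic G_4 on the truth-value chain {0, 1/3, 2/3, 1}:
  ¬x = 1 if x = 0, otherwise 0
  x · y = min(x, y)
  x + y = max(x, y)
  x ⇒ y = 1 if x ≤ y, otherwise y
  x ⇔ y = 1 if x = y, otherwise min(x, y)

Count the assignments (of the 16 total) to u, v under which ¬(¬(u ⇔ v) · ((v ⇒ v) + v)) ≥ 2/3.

10

u = 0, v = 0 ↦ 1  ≥
u = 0, v = 1/3 ↦ 0  <
u = 0, v = 2/3 ↦ 0  <
u = 0, v = 1 ↦ 0  <
u = 1/3, v = 0 ↦ 0  <
u = 1/3, v = 1/3 ↦ 1  ≥
u = 1/3, v = 2/3 ↦ 1  ≥
u = 1/3, v = 1 ↦ 1  ≥
u = 2/3, v = 0 ↦ 0  <
u = 2/3, v = 1/3 ↦ 1  ≥
u = 2/3, v = 2/3 ↦ 1  ≥
u = 2/3, v = 1 ↦ 1  ≥
u = 1, v = 0 ↦ 0  <
u = 1, v = 1/3 ↦ 1  ≥
u = 1, v = 2/3 ↦ 1  ≥
u = 1, v = 1 ↦ 1  ≥
So 10 of the 16 assignments meet the threshold.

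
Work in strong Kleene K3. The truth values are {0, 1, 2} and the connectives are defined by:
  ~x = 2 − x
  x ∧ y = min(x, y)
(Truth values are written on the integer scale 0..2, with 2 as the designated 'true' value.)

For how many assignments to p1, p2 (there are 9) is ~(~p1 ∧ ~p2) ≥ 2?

p1 = 0, p2 = 0 ↦ 0  <
p1 = 0, p2 = 1 ↦ 1  <
p1 = 0, p2 = 2 ↦ 2  ≥
p1 = 1, p2 = 0 ↦ 1  <
p1 = 1, p2 = 1 ↦ 1  <
p1 = 1, p2 = 2 ↦ 2  ≥
p1 = 2, p2 = 0 ↦ 2  ≥
p1 = 2, p2 = 1 ↦ 2  ≥
p1 = 2, p2 = 2 ↦ 2  ≥
So 5 of the 9 assignments meet the threshold.

5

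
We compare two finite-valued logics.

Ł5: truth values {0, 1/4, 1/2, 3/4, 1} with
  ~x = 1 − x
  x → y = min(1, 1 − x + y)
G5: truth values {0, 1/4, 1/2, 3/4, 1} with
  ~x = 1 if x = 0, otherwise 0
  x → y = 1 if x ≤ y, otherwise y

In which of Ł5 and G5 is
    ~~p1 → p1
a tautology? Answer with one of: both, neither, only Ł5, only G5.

only Ł5

In Ł5: every assignment gives 1 — tautology.
In G5: at p1 = 1/4 the value is 1/4 — not a tautology.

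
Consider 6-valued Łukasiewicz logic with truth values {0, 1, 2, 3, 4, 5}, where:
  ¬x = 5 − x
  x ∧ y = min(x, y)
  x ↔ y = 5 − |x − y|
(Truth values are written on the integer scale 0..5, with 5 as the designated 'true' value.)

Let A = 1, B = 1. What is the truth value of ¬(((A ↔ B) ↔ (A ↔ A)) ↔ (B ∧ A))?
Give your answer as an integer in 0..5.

A ↔ B = 1 ↔ 1 = 5
A ↔ A = 1 ↔ 1 = 5
(A ↔ B) ↔ (A ↔ A) = 5 ↔ 5 = 5
B ∧ A = 1 ∧ 1 = 1
((A ↔ B) ↔ (A ↔ A)) ↔ (B ∧ A) = 5 ↔ 1 = 1
¬(((A ↔ B) ↔ (A ↔ A)) ↔ (B ∧ A)) = ¬1 = 4

4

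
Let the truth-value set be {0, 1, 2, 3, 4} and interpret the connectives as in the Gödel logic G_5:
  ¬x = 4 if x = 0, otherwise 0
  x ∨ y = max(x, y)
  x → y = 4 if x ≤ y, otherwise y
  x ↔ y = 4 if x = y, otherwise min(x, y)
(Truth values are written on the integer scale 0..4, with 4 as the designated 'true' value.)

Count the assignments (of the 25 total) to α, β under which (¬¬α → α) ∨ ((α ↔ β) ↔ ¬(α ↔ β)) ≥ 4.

10

value 4: 10 assignments (counts)
value 3: 5 assignments
value 2: 5 assignments
value 1: 5 assignments
So 10 of the 25 assignments meet the threshold.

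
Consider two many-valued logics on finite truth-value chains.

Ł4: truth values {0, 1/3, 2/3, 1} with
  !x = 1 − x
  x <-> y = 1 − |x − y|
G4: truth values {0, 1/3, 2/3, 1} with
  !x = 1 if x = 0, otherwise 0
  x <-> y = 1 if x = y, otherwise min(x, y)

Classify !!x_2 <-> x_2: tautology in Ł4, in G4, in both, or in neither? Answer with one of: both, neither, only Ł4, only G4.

only Ł4

In Ł4: every assignment gives 1 — tautology.
In G4: at x_2 = 1/3 the value is 1/3 — not a tautology.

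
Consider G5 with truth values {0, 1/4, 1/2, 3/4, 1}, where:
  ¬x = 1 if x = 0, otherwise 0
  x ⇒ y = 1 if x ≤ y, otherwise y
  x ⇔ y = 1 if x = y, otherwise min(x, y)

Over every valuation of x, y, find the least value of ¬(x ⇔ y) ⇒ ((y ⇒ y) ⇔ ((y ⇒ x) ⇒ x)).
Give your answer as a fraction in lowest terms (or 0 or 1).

1/4

Take x = 1/4, y = 0:
x ⇔ y = 1/4 ⇔ 0 = 0
¬(x ⇔ y) = ¬0 = 1
y ⇒ y = 0 ⇒ 0 = 1
y ⇒ x = 0 ⇒ 1/4 = 1
(y ⇒ x) ⇒ x = 1 ⇒ 1/4 = 1/4
(y ⇒ y) ⇔ ((y ⇒ x) ⇒ x) = 1 ⇔ 1/4 = 1/4
¬(x ⇔ y) ⇒ ((y ⇒ y) ⇔ ((y ⇒ x) ⇒ x)) = 1 ⇒ 1/4 = 1/4
No assignment yields a value below 1/4, so this is the minimum.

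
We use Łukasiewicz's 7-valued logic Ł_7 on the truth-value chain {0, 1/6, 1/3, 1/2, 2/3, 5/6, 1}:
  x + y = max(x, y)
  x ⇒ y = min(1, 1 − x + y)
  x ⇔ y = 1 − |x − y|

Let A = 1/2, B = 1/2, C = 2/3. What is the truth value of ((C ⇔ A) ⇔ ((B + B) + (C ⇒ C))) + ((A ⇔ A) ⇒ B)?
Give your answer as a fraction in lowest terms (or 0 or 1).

C ⇔ A = 2/3 ⇔ 1/2 = 5/6
B + B = 1/2 + 1/2 = 1/2
C ⇒ C = 2/3 ⇒ 2/3 = 1
(B + B) + (C ⇒ C) = 1/2 + 1 = 1
(C ⇔ A) ⇔ ((B + B) + (C ⇒ C)) = 5/6 ⇔ 1 = 5/6
A ⇔ A = 1/2 ⇔ 1/2 = 1
(A ⇔ A) ⇒ B = 1 ⇒ 1/2 = 1/2
((C ⇔ A) ⇔ ((B + B) + (C ⇒ C))) + ((A ⇔ A) ⇒ B) = 5/6 + 1/2 = 5/6

5/6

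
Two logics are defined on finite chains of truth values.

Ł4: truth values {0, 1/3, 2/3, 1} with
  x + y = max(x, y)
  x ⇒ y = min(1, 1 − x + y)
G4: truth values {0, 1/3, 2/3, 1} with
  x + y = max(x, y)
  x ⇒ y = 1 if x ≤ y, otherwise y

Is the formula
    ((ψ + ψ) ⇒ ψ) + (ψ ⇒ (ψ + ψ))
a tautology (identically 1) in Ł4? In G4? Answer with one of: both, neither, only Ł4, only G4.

In Ł4: every assignment gives 1 — tautology.
In G4: every assignment gives 1 — tautology.

both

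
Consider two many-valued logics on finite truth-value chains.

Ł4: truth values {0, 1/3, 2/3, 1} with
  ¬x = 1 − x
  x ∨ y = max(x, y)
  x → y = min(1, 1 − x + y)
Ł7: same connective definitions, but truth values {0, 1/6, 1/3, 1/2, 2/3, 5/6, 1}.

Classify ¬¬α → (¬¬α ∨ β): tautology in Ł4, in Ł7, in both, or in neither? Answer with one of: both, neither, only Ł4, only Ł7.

both

In Ł4: every assignment gives 1 — tautology.
In Ł7: every assignment gives 1 — tautology.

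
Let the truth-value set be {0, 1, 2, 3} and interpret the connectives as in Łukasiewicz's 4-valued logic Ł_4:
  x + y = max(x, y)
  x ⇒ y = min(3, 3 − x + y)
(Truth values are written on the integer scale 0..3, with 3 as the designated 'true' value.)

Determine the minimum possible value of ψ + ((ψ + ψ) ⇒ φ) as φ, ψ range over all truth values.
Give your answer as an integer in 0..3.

2

Take φ = 0, ψ = 1:
ψ + ψ = 1 + 1 = 1
(ψ + ψ) ⇒ φ = 1 ⇒ 0 = 2
ψ + ((ψ + ψ) ⇒ φ) = 1 + 2 = 2
No assignment yields a value below 2, so this is the minimum.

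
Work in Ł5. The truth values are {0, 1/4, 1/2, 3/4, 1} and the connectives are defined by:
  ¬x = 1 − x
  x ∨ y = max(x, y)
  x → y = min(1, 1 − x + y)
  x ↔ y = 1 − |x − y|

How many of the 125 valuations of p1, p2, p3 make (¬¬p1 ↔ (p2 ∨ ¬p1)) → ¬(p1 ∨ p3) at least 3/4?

value 1: 49 assignments (counts)
value 3/4: 22 assignments (counts)
value 1/2: 30 assignments
value 1/4: 15 assignments
value 0: 9 assignments
So 71 of the 125 assignments meet the threshold.

71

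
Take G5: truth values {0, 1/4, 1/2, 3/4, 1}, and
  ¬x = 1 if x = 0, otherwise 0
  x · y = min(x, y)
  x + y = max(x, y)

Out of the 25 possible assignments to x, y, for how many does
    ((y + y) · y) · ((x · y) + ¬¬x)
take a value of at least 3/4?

8

value 1: 4 assignments (counts)
value 3/4: 4 assignments (counts)
value 1/2: 4 assignments
value 1/4: 4 assignments
value 0: 9 assignments
So 8 of the 25 assignments meet the threshold.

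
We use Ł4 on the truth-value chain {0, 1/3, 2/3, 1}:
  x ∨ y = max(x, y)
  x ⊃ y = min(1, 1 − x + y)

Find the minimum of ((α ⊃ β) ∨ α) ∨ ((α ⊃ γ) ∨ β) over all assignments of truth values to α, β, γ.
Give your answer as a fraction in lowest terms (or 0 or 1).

Take α = 1/3, β = 0, γ = 0:
α ⊃ β = 1/3 ⊃ 0 = 2/3
(α ⊃ β) ∨ α = 2/3 ∨ 1/3 = 2/3
α ⊃ γ = 1/3 ⊃ 0 = 2/3
(α ⊃ γ) ∨ β = 2/3 ∨ 0 = 2/3
((α ⊃ β) ∨ α) ∨ ((α ⊃ γ) ∨ β) = 2/3 ∨ 2/3 = 2/3
No assignment yields a value below 2/3, so this is the minimum.

2/3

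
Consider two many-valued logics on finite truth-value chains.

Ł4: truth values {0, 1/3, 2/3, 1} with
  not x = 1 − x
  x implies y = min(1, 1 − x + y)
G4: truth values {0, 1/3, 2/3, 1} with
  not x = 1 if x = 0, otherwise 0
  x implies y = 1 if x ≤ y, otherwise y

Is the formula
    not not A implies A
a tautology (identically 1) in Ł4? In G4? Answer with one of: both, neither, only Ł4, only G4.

In Ł4: every assignment gives 1 — tautology.
In G4: at A = 1/3 the value is 1/3 — not a tautology.

only Ł4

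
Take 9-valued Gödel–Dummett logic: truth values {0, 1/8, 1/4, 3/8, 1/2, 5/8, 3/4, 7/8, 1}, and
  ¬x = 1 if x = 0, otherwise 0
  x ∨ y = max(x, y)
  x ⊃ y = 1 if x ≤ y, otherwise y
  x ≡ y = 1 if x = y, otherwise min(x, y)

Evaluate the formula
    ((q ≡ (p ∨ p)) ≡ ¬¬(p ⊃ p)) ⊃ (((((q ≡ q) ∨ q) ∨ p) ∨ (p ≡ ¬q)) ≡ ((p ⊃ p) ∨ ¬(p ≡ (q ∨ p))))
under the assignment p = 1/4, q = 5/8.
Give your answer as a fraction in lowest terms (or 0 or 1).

1

p ∨ p = 1/4 ∨ 1/4 = 1/4
q ≡ (p ∨ p) = 5/8 ≡ 1/4 = 1/4
p ⊃ p = 1/4 ⊃ 1/4 = 1
¬(p ⊃ p) = ¬1 = 0
¬¬(p ⊃ p) = ¬0 = 1
(q ≡ (p ∨ p)) ≡ ¬¬(p ⊃ p) = 1/4 ≡ 1 = 1/4
q ≡ q = 5/8 ≡ 5/8 = 1
(q ≡ q) ∨ q = 1 ∨ 5/8 = 1
((q ≡ q) ∨ q) ∨ p = 1 ∨ 1/4 = 1
¬q = ¬5/8 = 0
p ≡ ¬q = 1/4 ≡ 0 = 0
(((q ≡ q) ∨ q) ∨ p) ∨ (p ≡ ¬q) = 1 ∨ 0 = 1
p ⊃ p = 1/4 ⊃ 1/4 = 1
q ∨ p = 5/8 ∨ 1/4 = 5/8
p ≡ (q ∨ p) = 1/4 ≡ 5/8 = 1/4
¬(p ≡ (q ∨ p)) = ¬1/4 = 0
(p ⊃ p) ∨ ¬(p ≡ (q ∨ p)) = 1 ∨ 0 = 1
((((q ≡ q) ∨ q) ∨ p) ∨ (p ≡ ¬q)) ≡ ((p ⊃ p) ∨ ¬(p ≡ (q ∨ p))) = 1 ≡ 1 = 1
((q ≡ (p ∨ p)) ≡ ¬¬(p ⊃ p)) ⊃ (((((q ≡ q) ∨ q) ∨ p) ∨ (p ≡ ¬q)) ≡ ((p ⊃ p) ∨ ¬(p ≡ (q ∨ p)))) = 1/4 ⊃ 1 = 1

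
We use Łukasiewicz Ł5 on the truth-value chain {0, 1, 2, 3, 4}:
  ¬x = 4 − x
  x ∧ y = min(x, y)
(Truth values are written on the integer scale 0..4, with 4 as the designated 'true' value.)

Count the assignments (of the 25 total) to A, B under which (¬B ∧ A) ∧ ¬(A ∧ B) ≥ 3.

4

value 4: 1 assignment (counts)
value 3: 3 assignments (counts)
value 2: 5 assignments
value 1: 7 assignments
value 0: 9 assignments
So 4 of the 25 assignments meet the threshold.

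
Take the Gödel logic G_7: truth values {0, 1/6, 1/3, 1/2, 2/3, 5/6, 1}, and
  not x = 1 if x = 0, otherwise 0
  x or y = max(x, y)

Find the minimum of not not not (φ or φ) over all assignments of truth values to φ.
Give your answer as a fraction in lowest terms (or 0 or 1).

0

Take φ = 1/6:
φ or φ = 1/6 or 1/6 = 1/6
not (φ or φ) = not 1/6 = 0
not not (φ or φ) = not 0 = 1
not not not (φ or φ) = not 1 = 0
No assignment yields a value below 0, so this is the minimum.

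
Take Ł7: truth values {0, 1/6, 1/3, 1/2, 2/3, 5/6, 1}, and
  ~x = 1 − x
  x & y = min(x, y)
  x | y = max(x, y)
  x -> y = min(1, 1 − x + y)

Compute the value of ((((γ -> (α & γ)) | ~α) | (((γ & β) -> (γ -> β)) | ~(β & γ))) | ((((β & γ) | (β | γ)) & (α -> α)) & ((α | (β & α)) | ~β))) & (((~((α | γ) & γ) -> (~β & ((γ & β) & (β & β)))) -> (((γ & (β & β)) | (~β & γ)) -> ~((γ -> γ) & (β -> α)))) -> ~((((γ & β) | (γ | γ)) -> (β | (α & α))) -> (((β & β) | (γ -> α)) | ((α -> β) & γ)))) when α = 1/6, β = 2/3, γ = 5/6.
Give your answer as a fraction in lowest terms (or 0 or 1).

α & γ = 1/6 & 5/6 = 1/6
γ -> (α & γ) = 5/6 -> 1/6 = 1/3
~α = ~1/6 = 5/6
(γ -> (α & γ)) | ~α = 1/3 | 5/6 = 5/6
γ & β = 5/6 & 2/3 = 2/3
γ -> β = 5/6 -> 2/3 = 5/6
(γ & β) -> (γ -> β) = 2/3 -> 5/6 = 1
β & γ = 2/3 & 5/6 = 2/3
~(β & γ) = ~2/3 = 1/3
((γ & β) -> (γ -> β)) | ~(β & γ) = 1 | 1/3 = 1
((γ -> (α & γ)) | ~α) | (((γ & β) -> (γ -> β)) | ~(β & γ)) = 5/6 | 1 = 1
β & γ = 2/3 & 5/6 = 2/3
β | γ = 2/3 | 5/6 = 5/6
(β & γ) | (β | γ) = 2/3 | 5/6 = 5/6
α -> α = 1/6 -> 1/6 = 1
((β & γ) | (β | γ)) & (α -> α) = 5/6 & 1 = 5/6
β & α = 2/3 & 1/6 = 1/6
α | (β & α) = 1/6 | 1/6 = 1/6
~β = ~2/3 = 1/3
(α | (β & α)) | ~β = 1/6 | 1/3 = 1/3
(((β & γ) | (β | γ)) & (α -> α)) & ((α | (β & α)) | ~β) = 5/6 & 1/3 = 1/3
(((γ -> (α & γ)) | ~α) | (((γ & β) -> (γ -> β)) | ~(β & γ))) | ((((β & γ) | (β | γ)) & (α -> α)) & ((α | (β & α)) | ~β)) = 1 | 1/3 = 1
α | γ = 1/6 | 5/6 = 5/6
(α | γ) & γ = 5/6 & 5/6 = 5/6
~((α | γ) & γ) = ~5/6 = 1/6
~β = ~2/3 = 1/3
γ & β = 5/6 & 2/3 = 2/3
β & β = 2/3 & 2/3 = 2/3
(γ & β) & (β & β) = 2/3 & 2/3 = 2/3
~β & ((γ & β) & (β & β)) = 1/3 & 2/3 = 1/3
~((α | γ) & γ) -> (~β & ((γ & β) & (β & β))) = 1/6 -> 1/3 = 1
β & β = 2/3 & 2/3 = 2/3
γ & (β & β) = 5/6 & 2/3 = 2/3
~β = ~2/3 = 1/3
~β & γ = 1/3 & 5/6 = 1/3
(γ & (β & β)) | (~β & γ) = 2/3 | 1/3 = 2/3
γ -> γ = 5/6 -> 5/6 = 1
β -> α = 2/3 -> 1/6 = 1/2
(γ -> γ) & (β -> α) = 1 & 1/2 = 1/2
~((γ -> γ) & (β -> α)) = ~1/2 = 1/2
((γ & (β & β)) | (~β & γ)) -> ~((γ -> γ) & (β -> α)) = 2/3 -> 1/2 = 5/6
(~((α | γ) & γ) -> (~β & ((γ & β) & (β & β)))) -> (((γ & (β & β)) | (~β & γ)) -> ~((γ -> γ) & (β -> α))) = 1 -> 5/6 = 5/6
γ & β = 5/6 & 2/3 = 2/3
γ | γ = 5/6 | 5/6 = 5/6
(γ & β) | (γ | γ) = 2/3 | 5/6 = 5/6
α & α = 1/6 & 1/6 = 1/6
β | (α & α) = 2/3 | 1/6 = 2/3
((γ & β) | (γ | γ)) -> (β | (α & α)) = 5/6 -> 2/3 = 5/6
β & β = 2/3 & 2/3 = 2/3
γ -> α = 5/6 -> 1/6 = 1/3
(β & β) | (γ -> α) = 2/3 | 1/3 = 2/3
α -> β = 1/6 -> 2/3 = 1
(α -> β) & γ = 1 & 5/6 = 5/6
((β & β) | (γ -> α)) | ((α -> β) & γ) = 2/3 | 5/6 = 5/6
(((γ & β) | (γ | γ)) -> (β | (α & α))) -> (((β & β) | (γ -> α)) | ((α -> β) & γ)) = 5/6 -> 5/6 = 1
~((((γ & β) | (γ | γ)) -> (β | (α & α))) -> (((β & β) | (γ -> α)) | ((α -> β) & γ))) = ~1 = 0
((~((α | γ) & γ) -> (~β & ((γ & β) & (β & β)))) -> (((γ & (β & β)) | (~β & γ)) -> ~((γ -> γ) & (β -> α)))) -> ~((((γ & β) | (γ | γ)) -> (β | (α & α))) -> (((β & β) | (γ -> α)) | ((α -> β) & γ))) = 5/6 -> 0 = 1/6
((((γ -> (α & γ)) | ~α) | (((γ & β) -> (γ -> β)) | ~(β & γ))) | ((((β & γ) | (β | γ)) & (α -> α)) & ((α | (β & α)) | ~β))) & (((~((α | γ) & γ) -> (~β & ((γ & β) & (β & β)))) -> (((γ & (β & β)) | (~β & γ)) -> ~((γ -> γ) & (β -> α)))) -> ~((((γ & β) | (γ | γ)) -> (β | (α & α))) -> (((β & β) | (γ -> α)) | ((α -> β) & γ)))) = 1 & 1/6 = 1/6

1/6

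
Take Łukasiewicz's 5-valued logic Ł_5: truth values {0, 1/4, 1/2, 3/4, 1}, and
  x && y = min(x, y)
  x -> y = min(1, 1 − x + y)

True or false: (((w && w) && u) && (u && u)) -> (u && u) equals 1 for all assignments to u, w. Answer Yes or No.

Yes

At u = 1, w = 1/4, for instance:
w && w = 1/4 && 1/4 = 1/4
(w && w) && u = 1/4 && 1 = 1/4
u && u = 1 && 1 = 1
((w && w) && u) && (u && u) = 1/4 && 1 = 1/4
(((w && w) && u) && (u && u)) -> (u && u) = 1/4 -> 1 = 1
and checking the remaining 24 assignments likewise gives ≥ 1 in every case.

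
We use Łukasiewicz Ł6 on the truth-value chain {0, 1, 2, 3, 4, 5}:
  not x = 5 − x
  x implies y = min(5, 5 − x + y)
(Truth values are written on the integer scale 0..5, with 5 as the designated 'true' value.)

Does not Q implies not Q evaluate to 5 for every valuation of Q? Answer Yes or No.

Q = 0 ↦ 5
Q = 1 ↦ 5
Q = 2 ↦ 5
Q = 3 ↦ 5
Q = 4 ↦ 5
Q = 5 ↦ 5
Every assignment gives a value ≥ 5.

Yes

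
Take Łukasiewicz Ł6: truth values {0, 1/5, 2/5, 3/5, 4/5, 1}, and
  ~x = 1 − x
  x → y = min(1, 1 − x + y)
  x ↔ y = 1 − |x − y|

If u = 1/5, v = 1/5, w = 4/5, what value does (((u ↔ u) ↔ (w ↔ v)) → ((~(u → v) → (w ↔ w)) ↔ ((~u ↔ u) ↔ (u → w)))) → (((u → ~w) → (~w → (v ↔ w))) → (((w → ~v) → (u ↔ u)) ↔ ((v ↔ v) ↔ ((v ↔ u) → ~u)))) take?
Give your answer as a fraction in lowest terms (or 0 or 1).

u ↔ u = 1/5 ↔ 1/5 = 1
w ↔ v = 4/5 ↔ 1/5 = 2/5
(u ↔ u) ↔ (w ↔ v) = 1 ↔ 2/5 = 2/5
u → v = 1/5 → 1/5 = 1
~(u → v) = ~1 = 0
w ↔ w = 4/5 ↔ 4/5 = 1
~(u → v) → (w ↔ w) = 0 → 1 = 1
~u = ~1/5 = 4/5
~u ↔ u = 4/5 ↔ 1/5 = 2/5
u → w = 1/5 → 4/5 = 1
(~u ↔ u) ↔ (u → w) = 2/5 ↔ 1 = 2/5
(~(u → v) → (w ↔ w)) ↔ ((~u ↔ u) ↔ (u → w)) = 1 ↔ 2/5 = 2/5
((u ↔ u) ↔ (w ↔ v)) → ((~(u → v) → (w ↔ w)) ↔ ((~u ↔ u) ↔ (u → w))) = 2/5 → 2/5 = 1
~w = ~4/5 = 1/5
u → ~w = 1/5 → 1/5 = 1
~w = ~4/5 = 1/5
v ↔ w = 1/5 ↔ 4/5 = 2/5
~w → (v ↔ w) = 1/5 → 2/5 = 1
(u → ~w) → (~w → (v ↔ w)) = 1 → 1 = 1
~v = ~1/5 = 4/5
w → ~v = 4/5 → 4/5 = 1
u ↔ u = 1/5 ↔ 1/5 = 1
(w → ~v) → (u ↔ u) = 1 → 1 = 1
v ↔ v = 1/5 ↔ 1/5 = 1
v ↔ u = 1/5 ↔ 1/5 = 1
~u = ~1/5 = 4/5
(v ↔ u) → ~u = 1 → 4/5 = 4/5
(v ↔ v) ↔ ((v ↔ u) → ~u) = 1 ↔ 4/5 = 4/5
((w → ~v) → (u ↔ u)) ↔ ((v ↔ v) ↔ ((v ↔ u) → ~u)) = 1 ↔ 4/5 = 4/5
((u → ~w) → (~w → (v ↔ w))) → (((w → ~v) → (u ↔ u)) ↔ ((v ↔ v) ↔ ((v ↔ u) → ~u))) = 1 → 4/5 = 4/5
(((u ↔ u) ↔ (w ↔ v)) → ((~(u → v) → (w ↔ w)) ↔ ((~u ↔ u) ↔ (u → w)))) → (((u → ~w) → (~w → (v ↔ w))) → (((w → ~v) → (u ↔ u)) ↔ ((v ↔ v) ↔ ((v ↔ u) → ~u)))) = 1 → 4/5 = 4/5

4/5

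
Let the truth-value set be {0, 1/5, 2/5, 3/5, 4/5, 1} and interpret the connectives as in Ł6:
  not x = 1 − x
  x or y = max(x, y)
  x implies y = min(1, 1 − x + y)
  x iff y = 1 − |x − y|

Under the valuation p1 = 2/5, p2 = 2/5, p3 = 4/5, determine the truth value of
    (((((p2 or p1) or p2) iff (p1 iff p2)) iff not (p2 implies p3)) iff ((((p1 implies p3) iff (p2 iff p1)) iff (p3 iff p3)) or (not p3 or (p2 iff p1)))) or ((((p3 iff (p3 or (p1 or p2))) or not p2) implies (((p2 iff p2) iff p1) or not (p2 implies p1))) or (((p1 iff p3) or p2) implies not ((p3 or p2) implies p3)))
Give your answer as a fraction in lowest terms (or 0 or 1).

3/5

p2 or p1 = 2/5 or 2/5 = 2/5
(p2 or p1) or p2 = 2/5 or 2/5 = 2/5
p1 iff p2 = 2/5 iff 2/5 = 1
((p2 or p1) or p2) iff (p1 iff p2) = 2/5 iff 1 = 2/5
p2 implies p3 = 2/5 implies 4/5 = 1
not (p2 implies p3) = not 1 = 0
(((p2 or p1) or p2) iff (p1 iff p2)) iff not (p2 implies p3) = 2/5 iff 0 = 3/5
p1 implies p3 = 2/5 implies 4/5 = 1
p2 iff p1 = 2/5 iff 2/5 = 1
(p1 implies p3) iff (p2 iff p1) = 1 iff 1 = 1
p3 iff p3 = 4/5 iff 4/5 = 1
((p1 implies p3) iff (p2 iff p1)) iff (p3 iff p3) = 1 iff 1 = 1
not p3 = not 4/5 = 1/5
p2 iff p1 = 2/5 iff 2/5 = 1
not p3 or (p2 iff p1) = 1/5 or 1 = 1
(((p1 implies p3) iff (p2 iff p1)) iff (p3 iff p3)) or (not p3 or (p2 iff p1)) = 1 or 1 = 1
((((p2 or p1) or p2) iff (p1 iff p2)) iff not (p2 implies p3)) iff ((((p1 implies p3) iff (p2 iff p1)) iff (p3 iff p3)) or (not p3 or (p2 iff p1))) = 3/5 iff 1 = 3/5
p1 or p2 = 2/5 or 2/5 = 2/5
p3 or (p1 or p2) = 4/5 or 2/5 = 4/5
p3 iff (p3 or (p1 or p2)) = 4/5 iff 4/5 = 1
not p2 = not 2/5 = 3/5
(p3 iff (p3 or (p1 or p2))) or not p2 = 1 or 3/5 = 1
p2 iff p2 = 2/5 iff 2/5 = 1
(p2 iff p2) iff p1 = 1 iff 2/5 = 2/5
p2 implies p1 = 2/5 implies 2/5 = 1
not (p2 implies p1) = not 1 = 0
((p2 iff p2) iff p1) or not (p2 implies p1) = 2/5 or 0 = 2/5
((p3 iff (p3 or (p1 or p2))) or not p2) implies (((p2 iff p2) iff p1) or not (p2 implies p1)) = 1 implies 2/5 = 2/5
p1 iff p3 = 2/5 iff 4/5 = 3/5
(p1 iff p3) or p2 = 3/5 or 2/5 = 3/5
p3 or p2 = 4/5 or 2/5 = 4/5
(p3 or p2) implies p3 = 4/5 implies 4/5 = 1
not ((p3 or p2) implies p3) = not 1 = 0
((p1 iff p3) or p2) implies not ((p3 or p2) implies p3) = 3/5 implies 0 = 2/5
(((p3 iff (p3 or (p1 or p2))) or not p2) implies (((p2 iff p2) iff p1) or not (p2 implies p1))) or (((p1 iff p3) or p2) implies not ((p3 or p2) implies p3)) = 2/5 or 2/5 = 2/5
(((((p2 or p1) or p2) iff (p1 iff p2)) iff not (p2 implies p3)) iff ((((p1 implies p3) iff (p2 iff p1)) iff (p3 iff p3)) or (not p3 or (p2 iff p1)))) or ((((p3 iff (p3 or (p1 or p2))) or not p2) implies (((p2 iff p2) iff p1) or not (p2 implies p1))) or (((p1 iff p3) or p2) implies not ((p3 or p2) implies p3))) = 3/5 or 2/5 = 3/5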